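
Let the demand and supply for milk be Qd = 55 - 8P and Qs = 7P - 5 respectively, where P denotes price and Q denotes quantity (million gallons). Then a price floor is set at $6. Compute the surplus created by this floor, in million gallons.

30

Equilibrium: 55 - 8P = 7P - 5, so 60 = 15P and P* = 4, Q* = 23.
The floor of 6 is above the equilibrium price 4, so it binds.
At P = 6: Qd = 55 - 8·6 = 7 and Qs = 7·6 - 5 = 37.
Surplus = Qs - Qd = 37 - 7 = 30.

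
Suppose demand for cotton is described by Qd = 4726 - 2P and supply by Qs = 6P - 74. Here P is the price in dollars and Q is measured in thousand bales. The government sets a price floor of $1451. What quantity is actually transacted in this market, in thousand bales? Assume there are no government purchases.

1824

In a free market, 4726 - 2P = 6P - 74 gives the equilibrium P* = 600, Q* = 3526.
Since 1451 > 600, the floor is binding.
At P = 1451: Qd = 4726 - 2·1451 = 1824 and Qs = 6·1451 - 74 = 8632.
The quantity actually transacted is the short side, demand: 1824.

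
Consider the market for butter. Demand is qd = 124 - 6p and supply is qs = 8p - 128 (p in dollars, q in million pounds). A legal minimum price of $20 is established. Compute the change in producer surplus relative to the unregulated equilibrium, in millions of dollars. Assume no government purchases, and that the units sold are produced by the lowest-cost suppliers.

-1

Equilibrium: 124 - 6p = 8p - 128, so 252 = 14p and p* = 18, q* = 16.
Since 20 > 18, the floor is binding.
At p = 20: qd = 124 - 6·20 = 4 and qs = 8·20 - 128 = 32.
Producer surplus without the control is ½ · (18 - 16) · 16 = 16.
With the floor, 4 units are sold at 20. The supply price at q = 4 is 16.5, so PS = ½ · [(20 - 16) + (20 - 16.5)] · 4 = 15.
Change in producer surplus = 15 - 16 = -1.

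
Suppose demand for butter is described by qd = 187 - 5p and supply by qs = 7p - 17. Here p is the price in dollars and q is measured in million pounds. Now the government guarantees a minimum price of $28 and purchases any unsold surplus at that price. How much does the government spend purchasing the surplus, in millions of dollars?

3696

Setting quantity demanded equal to quantity supplied, 187 - 5p = 7p - 17, gives p* = 17 and q* = 102.
Because the floor (28) lies above the market-clearing price, it is binding.
At p = 28: qd = 187 - 5·28 = 47 and qs = 7·28 - 17 = 179.
Surplus = qs - qd = 132.
Government expenditure = surplus × support price = 132 × 28 = 3696.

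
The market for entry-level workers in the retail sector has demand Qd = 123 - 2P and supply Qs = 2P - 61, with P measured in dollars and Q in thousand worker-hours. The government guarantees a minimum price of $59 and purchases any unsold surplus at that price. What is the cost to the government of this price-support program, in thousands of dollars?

3068

Equilibrium: 123 - 2P = 2P - 61, so 184 = 4P and P* = 46, Q* = 31.
The floor of 59 is above the equilibrium price 46, so it binds.
At P = 59: Qd = 123 - 2·59 = 5 and Qs = 2·59 - 61 = 57.
Surplus = Qs - Qd = 52.
Government expenditure = surplus × support price = 52 × 59 = 3068.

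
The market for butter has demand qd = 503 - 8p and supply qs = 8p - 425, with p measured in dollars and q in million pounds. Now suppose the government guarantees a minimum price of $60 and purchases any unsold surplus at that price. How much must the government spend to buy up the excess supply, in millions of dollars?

1920

Setting quantity demanded equal to quantity supplied, 503 - 8p = 8p - 425, gives p* = 58 and q* = 39.
Because the floor (60) lies above the market-clearing price, it is binding.
At p = 60: qd = 503 - 8·60 = 23 and qs = 8·60 - 425 = 55.
Surplus = qs - qd = 32.
Government expenditure = surplus × support price = 32 × 60 = 1920.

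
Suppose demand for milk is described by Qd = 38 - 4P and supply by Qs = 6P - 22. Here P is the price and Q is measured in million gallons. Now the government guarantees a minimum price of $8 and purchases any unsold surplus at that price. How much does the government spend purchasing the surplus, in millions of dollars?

Equilibrium: 38 - 4P = 6P - 22, so 60 = 10P and P* = 6, Q* = 14.
The floor of 8 is above the equilibrium price 6, so it binds.
At P = 8: Qd = 38 - 4·8 = 6 and Qs = 6·8 - 22 = 26.
Surplus = Qs - Qd = 20.
Government expenditure = surplus × support price = 20 × 8 = 160.

160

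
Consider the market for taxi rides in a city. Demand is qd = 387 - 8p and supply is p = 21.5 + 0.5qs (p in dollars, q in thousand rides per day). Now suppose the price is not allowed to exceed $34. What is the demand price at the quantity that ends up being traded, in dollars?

45.25

Rearranging supply gives qs = 2p - 43. In a free market, 387 - 8p = 2p - 43 gives the equilibrium p* = 43, q* = 43.
Since 34 < 43, the ceiling is binding.
At p = 34: qd = 387 - 8·34 = 115 and qs = 2·34 - 43 = 25.
Only 25 units reach the market. On the demand curve, the marginal buyer's willingness to pay at q = 25 is (387 - 25)/8 = 45.25.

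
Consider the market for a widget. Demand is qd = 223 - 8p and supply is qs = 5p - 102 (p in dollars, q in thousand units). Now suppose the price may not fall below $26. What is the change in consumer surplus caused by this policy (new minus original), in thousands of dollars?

Setting quantity demanded equal to quantity supplied, 223 - 8p = 5p - 102, gives p* = 25 and q* = 23.
Since 26 > 25, the floor is binding.
At p = 26: qd = 223 - 8·26 = 15 and qs = 5·26 - 102 = 28.
Consumer surplus without the control is ½ · (27.875 - 25) · 23 = 33.0625.
With the floor, consumers buy 15 units at 26, so CS = ½ · (27.875 - 26) · 15 = 14.0625.
Change in consumer surplus = 14.0625 - 33.0625 = -19.

-19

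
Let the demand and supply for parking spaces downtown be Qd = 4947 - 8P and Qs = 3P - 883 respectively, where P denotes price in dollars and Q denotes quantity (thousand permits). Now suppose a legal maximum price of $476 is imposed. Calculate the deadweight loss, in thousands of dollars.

6014.25

Without the control the market clears where 4947 - 8P = 3P - 883, i.e. P* = 530 and Q* = 707.
The ceiling of 476 is below the equilibrium price 530, so it binds.
At P = 476: Qd = 4947 - 8·476 = 1139 and Qs = 3·476 - 883 = 545.
Quantity traded falls to 545. At Q = 545 the demand price is (4947 - 545)/8 = 550.25 and the supply price is (883 + 545)/3 = 476.
Deadweight loss = ½ · (550.25 - 476) · (707 - 545) = ½ · 74.25 · 162 = 6014.25.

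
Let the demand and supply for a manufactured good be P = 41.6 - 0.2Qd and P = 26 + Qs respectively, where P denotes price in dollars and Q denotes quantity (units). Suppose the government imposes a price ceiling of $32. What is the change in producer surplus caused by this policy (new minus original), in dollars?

-66.5

Rearranging demand gives Qd = 208 - 5P; rearranging supply gives Qs = P - 26. Setting quantity demanded equal to quantity supplied, 208 - 5P = P - 26, gives P* = 39 and Q* = 13.
Because the ceiling (32) lies below the market-clearing price, it is binding.
At P = 32: Qd = 208 - 5·32 = 48 and Qs = 32 - 26 = 6.
Producer surplus without the control is ½ · (39 - 26) · 13 = 84.5.
With the ceiling, producers sell 6 units at 32, so PS = ½ · (32 - 26) · 6 = 18.
Change in producer surplus = 18 - 84.5 = -66.5.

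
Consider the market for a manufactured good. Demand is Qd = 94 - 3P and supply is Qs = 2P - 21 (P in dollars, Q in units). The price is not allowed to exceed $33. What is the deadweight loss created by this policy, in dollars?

0

Without the control the market clears where 94 - 3P = 2P - 21, i.e. P* = 23 and Q* = 25.
The ceiling of 33 is above the equilibrium price 23, so it is not binding; the market clears at P* = 23, Q* = 25.
Since the control does not bind, no trades are prevented and deadweight loss is zero.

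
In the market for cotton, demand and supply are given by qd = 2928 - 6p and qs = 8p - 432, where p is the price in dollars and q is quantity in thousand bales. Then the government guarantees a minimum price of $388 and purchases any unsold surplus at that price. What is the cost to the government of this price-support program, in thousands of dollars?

In a free market, 2928 - 6p = 8p - 432 gives the equilibrium p* = 240, q* = 1488.
The floor of 388 is above the equilibrium price 240, so it binds.
At p = 388: qd = 2928 - 6·388 = 600 and qs = 8·388 - 432 = 2672.
Surplus = qs - qd = 2072.
Government expenditure = surplus × support price = 2072 × 388 = 803936.

803936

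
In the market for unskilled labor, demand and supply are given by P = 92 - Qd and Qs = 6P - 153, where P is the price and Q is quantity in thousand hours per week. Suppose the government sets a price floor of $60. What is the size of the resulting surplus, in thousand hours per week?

175

Rearranging demand gives Qd = 92 - P. Equilibrium: 92 - P = 6P - 153, so 245 = 7P and P* = 35, Q* = 57.
The floor of 60 is above the equilibrium price 35, so it binds.
At P = 60: Qd = 92 - 60 = 32 and Qs = 6·60 - 153 = 207.
Surplus = Qs - Qd = 207 - 32 = 175.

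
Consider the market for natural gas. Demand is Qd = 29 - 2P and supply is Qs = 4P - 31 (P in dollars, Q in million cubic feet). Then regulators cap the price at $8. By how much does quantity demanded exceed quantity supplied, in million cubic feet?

12

Equilibrium: 29 - 2P = 4P - 31, so 60 = 6P and P* = 10, Q* = 9.
The ceiling of 8 is below the equilibrium price 10, so it binds.
At P = 8: Qd = 29 - 2·8 = 13 and Qs = 4·8 - 31 = 1.
Shortage = Qd - Qs = 13 - 1 = 12.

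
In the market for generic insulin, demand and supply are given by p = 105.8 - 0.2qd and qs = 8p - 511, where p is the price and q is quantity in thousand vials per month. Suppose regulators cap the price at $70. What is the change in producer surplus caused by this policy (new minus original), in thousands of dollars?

Rearranging demand gives qd = 529 - 5p. In a free market, 529 - 5p = 8p - 511 gives the equilibrium p* = 80, q* = 129.
Because the ceiling (70) lies below the market-clearing price, it is binding.
At p = 70: qd = 529 - 5·70 = 179 and qs = 8·70 - 511 = 49.
Producer surplus without the control is ½ · (80 - 63.875) · 129 = 1040.0625.
With the ceiling, producers sell 49 units at 70, so PS = ½ · (70 - 63.875) · 49 = 150.0625.
Change in producer surplus = 150.0625 - 1040.0625 = -890.

-890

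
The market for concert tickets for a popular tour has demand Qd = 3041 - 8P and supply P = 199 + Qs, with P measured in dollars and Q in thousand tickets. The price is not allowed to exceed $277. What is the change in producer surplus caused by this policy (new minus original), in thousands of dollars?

Rearranging supply gives Qs = P - 199. In a free market, 3041 - 8P = P - 199 gives the equilibrium P* = 360, Q* = 161.
Since 277 < 360, the ceiling is binding.
At P = 277: Qd = 3041 - 8·277 = 825 and Qs = 277 - 199 = 78.
Producer surplus without the control is ½ · (360 - 199) · 161 = 12960.5.
With the ceiling, producers sell 78 units at 277, so PS = ½ · (277 - 199) · 78 = 3042.
Change in producer surplus = 3042 - 12960.5 = -9918.5.

-9918.5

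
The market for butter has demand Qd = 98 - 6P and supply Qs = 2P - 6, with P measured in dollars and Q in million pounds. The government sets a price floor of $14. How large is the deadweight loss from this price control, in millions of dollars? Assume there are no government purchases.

12

Setting quantity demanded equal to quantity supplied, 98 - 6P = 2P - 6, gives P* = 13 and Q* = 20.
Since 14 > 13, the floor is binding.
At P = 14: Qd = 98 - 6·14 = 14 and Qs = 2·14 - 6 = 22.
Quantity traded falls to 14. At Q = 14 the demand price is (98 - 14)/6 = 14 and the supply price is (6 + 14)/2 = 10.
Deadweight loss = ½ · (14 - 10) · (20 - 14) = ½ · 4 · 6 = 12.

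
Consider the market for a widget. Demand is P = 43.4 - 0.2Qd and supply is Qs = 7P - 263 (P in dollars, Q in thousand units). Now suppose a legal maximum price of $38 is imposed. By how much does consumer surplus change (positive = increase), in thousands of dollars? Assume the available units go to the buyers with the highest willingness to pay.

Rearranging demand gives Qd = 217 - 5P. Setting quantity demanded equal to quantity supplied, 217 - 5P = 7P - 263, gives P* = 40 and Q* = 17.
Because the ceiling (38) lies below the market-clearing price, it is binding.
At P = 38: Qd = 217 - 5·38 = 27 and Qs = 7·38 - 263 = 3.
Consumer surplus without the control is ½ · (43.4 - 40) · 17 = 28.9.
With the ceiling, 3 units are sold at 38 (assume they go to the highest-value buyers). The demand price at Q = 3 is 42.8, so CS = ½ · [(43.4 - 38) + (42.8 - 38)] · 3 = 15.3.
Change in consumer surplus = 15.3 - 28.9 = -13.6.

-13.6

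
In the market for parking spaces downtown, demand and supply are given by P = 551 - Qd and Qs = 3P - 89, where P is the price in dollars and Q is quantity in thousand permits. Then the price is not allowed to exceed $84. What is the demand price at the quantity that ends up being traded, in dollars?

Rearranging demand gives Qd = 551 - P. In a free market, 551 - P = 3P - 89 gives the equilibrium P* = 160, Q* = 391.
The ceiling of 84 is below the equilibrium price 160, so it binds.
At P = 84: Qd = 551 - 84 = 467 and Qs = 3·84 - 89 = 163.
Only 163 units reach the market. On the demand curve, the marginal buyer's willingness to pay at Q = 163 is (551 - 163) = 388.

388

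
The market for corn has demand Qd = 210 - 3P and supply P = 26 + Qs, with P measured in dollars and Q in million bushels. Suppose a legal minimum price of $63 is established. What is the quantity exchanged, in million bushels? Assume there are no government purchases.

21

Rearranging supply gives Qs = P - 26. Equilibrium: 210 - 3P = P - 26, so 236 = 4P and P* = 59, Q* = 33.
The floor of 63 is above the equilibrium price 59, so it binds.
At P = 63: Qd = 210 - 3·63 = 21 and Qs = 63 - 26 = 37.
The quantity actually transacted is the short side, demand: 21.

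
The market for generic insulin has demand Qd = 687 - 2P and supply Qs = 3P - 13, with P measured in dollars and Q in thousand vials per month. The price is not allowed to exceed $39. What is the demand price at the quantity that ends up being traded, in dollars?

291.5

Equilibrium: 687 - 2P = 3P - 13, so 700 = 5P and P* = 140, Q* = 407.
Because the ceiling (39) lies below the market-clearing price, it is binding.
At P = 39: Qd = 687 - 2·39 = 609 and Qs = 3·39 - 13 = 104.
Only 104 units reach the market. On the demand curve, the marginal buyer's willingness to pay at Q = 104 is (687 - 104)/2 = 291.5.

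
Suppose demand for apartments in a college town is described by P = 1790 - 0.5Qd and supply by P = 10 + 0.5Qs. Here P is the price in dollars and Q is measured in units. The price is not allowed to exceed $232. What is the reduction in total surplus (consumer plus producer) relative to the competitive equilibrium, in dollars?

Rearranging demand gives Qd = 3580 - 2P; rearranging supply gives Qs = 2P - 20. In a free market, 3580 - 2P = 2P - 20 gives the equilibrium P* = 900, Q* = 1780.
Because the ceiling (232) lies below the market-clearing price, it is binding.
At P = 232: Qd = 3580 - 2·232 = 3116 and Qs = 2·232 - 20 = 444.
Quantity traded falls to 444. At Q = 444 the demand price is (3580 - 444)/2 = 1568 and the supply price is (20 + 444)/2 = 232.
Deadweight loss = ½ · (1568 - 232) · (1780 - 444) = ½ · 1336 · 1336 = 892448.

892448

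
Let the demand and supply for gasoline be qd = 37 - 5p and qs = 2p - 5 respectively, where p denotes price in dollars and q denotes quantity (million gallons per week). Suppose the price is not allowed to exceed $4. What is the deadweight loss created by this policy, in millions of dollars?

5.6

Setting quantity demanded equal to quantity supplied, 37 - 5p = 2p - 5, gives p* = 6 and q* = 7.
Since 4 < 6, the ceiling is binding.
At p = 4: qd = 37 - 5·4 = 17 and qs = 2·4 - 5 = 3.
Quantity traded falls to 3. At q = 3 the demand price is (37 - 3)/5 = 6.8 and the supply price is (5 + 3)/2 = 4.
Deadweight loss = ½ · (6.8 - 4) · (7 - 3) = ½ · 2.8 · 4 = 5.6.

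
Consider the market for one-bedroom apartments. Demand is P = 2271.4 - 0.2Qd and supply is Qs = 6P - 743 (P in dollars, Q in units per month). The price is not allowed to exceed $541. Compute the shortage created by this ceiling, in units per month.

6149

Rearranging demand gives Qd = 11357 - 5P. In a free market, 11357 - 5P = 6P - 743 gives the equilibrium P* = 1100, Q* = 5857.
The ceiling of 541 is below the equilibrium price 1100, so it binds.
At P = 541: Qd = 11357 - 5·541 = 8652 and Qs = 6·541 - 743 = 2503.
Shortage = Qd - Qs = 8652 - 2503 = 6149.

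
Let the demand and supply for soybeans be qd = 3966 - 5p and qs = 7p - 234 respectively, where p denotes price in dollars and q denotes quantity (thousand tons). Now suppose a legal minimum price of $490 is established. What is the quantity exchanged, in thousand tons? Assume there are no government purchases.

Equilibrium: 3966 - 5p = 7p - 234, so 4200 = 12p and p* = 350, q* = 2216.
Since 490 > 350, the floor is binding.
At p = 490: qd = 3966 - 5·490 = 1516 and qs = 7·490 - 234 = 3196.
The quantity actually transacted is the short side, demand: 1516.

1516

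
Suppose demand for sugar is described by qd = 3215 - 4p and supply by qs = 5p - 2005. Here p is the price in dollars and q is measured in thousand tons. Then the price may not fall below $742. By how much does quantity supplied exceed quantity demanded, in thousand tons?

1458

In a free market, 3215 - 4p = 5p - 2005 gives the equilibrium p* = 580, q* = 895.
Since 742 > 580, the floor is binding.
At p = 742: qd = 3215 - 4·742 = 247 and qs = 5·742 - 2005 = 1705.
Surplus = qs - qd = 1705 - 247 = 1458.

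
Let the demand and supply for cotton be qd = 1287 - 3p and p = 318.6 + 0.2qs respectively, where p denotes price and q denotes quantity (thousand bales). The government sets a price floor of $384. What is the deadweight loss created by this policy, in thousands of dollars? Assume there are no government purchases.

1382.4

Rearranging supply gives qs = 5p - 1593. Without the control the market clears where 1287 - 3p = 5p - 1593, i.e. p* = 360 and q* = 207.
The floor of 384 is above the equilibrium price 360, so it binds.
At p = 384: qd = 1287 - 3·384 = 135 and qs = 5·384 - 1593 = 327.
Quantity traded falls to 135. At q = 135 the demand price is (1287 - 135)/3 = 384 and the supply price is (1593 + 135)/5 = 345.6.
Deadweight loss = ½ · (384 - 345.6) · (207 - 135) = ½ · 38.4 · 72 = 1382.4.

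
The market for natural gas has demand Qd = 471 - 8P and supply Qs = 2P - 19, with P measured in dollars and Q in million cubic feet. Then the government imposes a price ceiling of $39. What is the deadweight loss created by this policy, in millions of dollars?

Without the control the market clears where 471 - 8P = 2P - 19, i.e. P* = 49 and Q* = 79.
Because the ceiling (39) lies below the market-clearing price, it is binding.
At P = 39: Qd = 471 - 8·39 = 159 and Qs = 2·39 - 19 = 59.
Quantity traded falls to 59. At Q = 59 the demand price is (471 - 59)/8 = 51.5 and the supply price is (19 + 59)/2 = 39.
Deadweight loss = ½ · (51.5 - 39) · (79 - 59) = ½ · 12.5 · 20 = 125.

125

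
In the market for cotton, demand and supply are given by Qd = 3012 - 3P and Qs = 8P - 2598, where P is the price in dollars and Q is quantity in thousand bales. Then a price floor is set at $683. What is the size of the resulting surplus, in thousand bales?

Equilibrium: 3012 - 3P = 8P - 2598, so 5610 = 11P and P* = 510, Q* = 1482.
Since 683 > 510, the floor is binding.
At P = 683: Qd = 3012 - 3·683 = 963 and Qs = 8·683 - 2598 = 2866.
Surplus = Qs - Qd = 2866 - 963 = 1903.

1903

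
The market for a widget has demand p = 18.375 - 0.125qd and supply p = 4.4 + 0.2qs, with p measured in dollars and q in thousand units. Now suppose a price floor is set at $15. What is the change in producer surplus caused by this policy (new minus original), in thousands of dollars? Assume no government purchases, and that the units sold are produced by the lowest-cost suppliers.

28.4

Rearranging demand gives qd = 147 - 8p; rearranging supply gives qs = 5p - 22. Equilibrium: 147 - 8p = 5p - 22, so 169 = 13p and p* = 13, q* = 43.
Because the floor (15) lies above the market-clearing price, it is binding.
At p = 15: qd = 147 - 8·15 = 27 and qs = 5·15 - 22 = 53.
Producer surplus without the control is ½ · (13 - 4.4) · 43 = 184.9.
With the floor, 27 units are sold at 15. The supply price at q = 27 is 9.8, so PS = ½ · [(15 - 4.4) + (15 - 9.8)] · 27 = 213.3.
Change in producer surplus = 213.3 - 184.9 = 28.4.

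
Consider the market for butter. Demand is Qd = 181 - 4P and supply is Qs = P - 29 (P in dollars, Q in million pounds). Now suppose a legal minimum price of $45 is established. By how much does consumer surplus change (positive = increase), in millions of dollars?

-21

Setting quantity demanded equal to quantity supplied, 181 - 4P = P - 29, gives P* = 42 and Q* = 13.
Since 45 > 42, the floor is binding.
At P = 45: Qd = 181 - 4·45 = 1 and Qs = 45 - 29 = 16.
Consumer surplus without the control is ½ · (45.25 - 42) · 13 = 21.125.
With the floor, consumers buy 1 units at 45, so CS = ½ · (45.25 - 45) · 1 = 0.125.
Change in consumer surplus = 0.125 - 21.125 = -21.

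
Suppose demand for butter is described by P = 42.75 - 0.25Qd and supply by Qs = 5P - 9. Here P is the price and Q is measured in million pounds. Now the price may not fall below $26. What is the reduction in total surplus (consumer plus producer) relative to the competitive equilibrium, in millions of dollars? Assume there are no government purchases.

Rearranging demand gives Qd = 171 - 4P. Setting quantity demanded equal to quantity supplied, 171 - 4P = 5P - 9, gives P* = 20 and Q* = 91.
The floor of 26 is above the equilibrium price 20, so it binds.
At P = 26: Qd = 171 - 4·26 = 67 and Qs = 5·26 - 9 = 121.
Quantity traded falls to 67. At Q = 67 the demand price is (171 - 67)/4 = 26 and the supply price is (9 + 67)/5 = 15.2.
Deadweight loss = ½ · (26 - 15.2) · (91 - 67) = ½ · 10.8 · 24 = 129.6.

129.6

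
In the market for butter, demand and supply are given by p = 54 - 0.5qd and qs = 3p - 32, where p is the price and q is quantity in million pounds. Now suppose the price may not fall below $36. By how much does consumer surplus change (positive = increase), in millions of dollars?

-352

Rearranging demand gives qd = 108 - 2p. Equilibrium: 108 - 2p = 3p - 32, so 140 = 5p and p* = 28, q* = 52.
Since 36 > 28, the floor is binding.
At p = 36: qd = 108 - 2·36 = 36 and qs = 3·36 - 32 = 76.
Consumer surplus without the control is ½ · (54 - 28) · 52 = 676.
With the floor, consumers buy 36 units at 36, so CS = ½ · (54 - 36) · 36 = 324.
Change in consumer surplus = 324 - 676 = -352.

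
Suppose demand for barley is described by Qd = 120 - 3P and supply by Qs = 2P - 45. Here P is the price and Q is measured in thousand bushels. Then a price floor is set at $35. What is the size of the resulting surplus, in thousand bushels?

Equilibrium: 120 - 3P = 2P - 45, so 165 = 5P and P* = 33, Q* = 21.
The floor of 35 is above the equilibrium price 33, so it binds.
At P = 35: Qd = 120 - 3·35 = 15 and Qs = 2·35 - 45 = 25.
Surplus = Qs - Qd = 25 - 15 = 10.

10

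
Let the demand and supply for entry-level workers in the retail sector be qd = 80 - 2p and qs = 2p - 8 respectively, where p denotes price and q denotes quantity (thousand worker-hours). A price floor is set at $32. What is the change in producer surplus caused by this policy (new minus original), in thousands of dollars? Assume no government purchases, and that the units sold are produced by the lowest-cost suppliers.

Equilibrium: 80 - 2p = 2p - 8, so 88 = 4p and p* = 22, q* = 36.
Because the floor (32) lies above the market-clearing price, it is binding.
At p = 32: qd = 80 - 2·32 = 16 and qs = 2·32 - 8 = 56.
Producer surplus without the control is ½ · (22 - 4) · 36 = 324.
With the floor, 16 units are sold at 32. The supply price at q = 16 is 12, so PS = ½ · [(32 - 4) + (32 - 12)] · 16 = 384.
Change in producer surplus = 384 - 324 = 60.

60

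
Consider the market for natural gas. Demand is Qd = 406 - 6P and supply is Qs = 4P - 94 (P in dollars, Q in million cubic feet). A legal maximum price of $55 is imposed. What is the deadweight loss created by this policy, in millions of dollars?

Without the control the market clears where 406 - 6P = 4P - 94, i.e. P* = 50 and Q* = 106.
The ceiling of 55 is above the equilibrium price 50, so it is not binding; the market clears at P* = 50, Q* = 106.
Since the control does not bind, no trades are prevented and deadweight loss is zero.

0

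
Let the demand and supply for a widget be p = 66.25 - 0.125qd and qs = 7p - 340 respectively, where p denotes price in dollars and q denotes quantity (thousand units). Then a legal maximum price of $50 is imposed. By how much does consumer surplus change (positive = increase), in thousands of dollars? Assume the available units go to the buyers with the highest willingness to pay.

-116

Rearranging demand gives qd = 530 - 8p. In a free market, 530 - 8p = 7p - 340 gives the equilibrium p* = 58, q* = 66.
Since 50 < 58, the ceiling is binding.
At p = 50: qd = 530 - 8·50 = 130 and qs = 7·50 - 340 = 10.
Consumer surplus without the control is ½ · (66.25 - 58) · 66 = 272.25.
With the ceiling, 10 units are sold at 50 (assume they go to the highest-value buyers). The demand price at q = 10 is 65, so CS = ½ · [(66.25 - 50) + (65 - 50)] · 10 = 156.25.
Change in consumer surplus = 156.25 - 272.25 = -116.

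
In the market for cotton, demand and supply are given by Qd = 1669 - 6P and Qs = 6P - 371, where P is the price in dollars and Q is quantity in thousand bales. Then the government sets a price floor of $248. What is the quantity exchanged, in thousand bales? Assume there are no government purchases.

181

Setting quantity demanded equal to quantity supplied, 1669 - 6P = 6P - 371, gives P* = 170 and Q* = 649.
The floor of 248 is above the equilibrium price 170, so it binds.
At P = 248: Qd = 1669 - 6·248 = 181 and Qs = 6·248 - 371 = 1117.
The quantity actually transacted is the short side, demand: 181.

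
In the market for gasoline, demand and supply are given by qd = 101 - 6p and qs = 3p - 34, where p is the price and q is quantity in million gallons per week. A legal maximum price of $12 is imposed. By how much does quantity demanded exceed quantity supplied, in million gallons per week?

27

Equilibrium: 101 - 6p = 3p - 34, so 135 = 9p and p* = 15, q* = 11.
Since 12 < 15, the ceiling is binding.
At p = 12: qd = 101 - 6·12 = 29 and qs = 3·12 - 34 = 2.
Shortage = qd - qs = 29 - 2 = 27.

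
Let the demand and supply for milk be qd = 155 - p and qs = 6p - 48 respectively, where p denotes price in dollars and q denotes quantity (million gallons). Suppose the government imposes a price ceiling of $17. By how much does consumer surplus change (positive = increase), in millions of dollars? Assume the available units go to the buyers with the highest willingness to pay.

-1944

Without the control the market clears where 155 - p = 6p - 48, i.e. p* = 29 and q* = 126.
The ceiling of 17 is below the equilibrium price 29, so it binds.
At p = 17: qd = 155 - 17 = 138 and qs = 6·17 - 48 = 54.
Consumer surplus without the control is ½ · (155 - 29) · 126 = 7938.
With the ceiling, 54 units are sold at 17 (assume they go to the highest-value buyers). The demand price at q = 54 is 101, so CS = ½ · [(155 - 17) + (101 - 17)] · 54 = 5994.
Change in consumer surplus = 5994 - 7938 = -1944.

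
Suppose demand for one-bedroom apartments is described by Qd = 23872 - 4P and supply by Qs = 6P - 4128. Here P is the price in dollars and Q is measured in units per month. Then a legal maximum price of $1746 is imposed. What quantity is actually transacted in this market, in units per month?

In a free market, 23872 - 4P = 6P - 4128 gives the equilibrium P* = 2800, Q* = 12672.
The ceiling of 1746 is below the equilibrium price 2800, so it binds.
At P = 1746: Qd = 23872 - 4·1746 = 16888 and Qs = 6·1746 - 4128 = 6348.
The quantity actually transacted is the short side, supply: 6348.

6348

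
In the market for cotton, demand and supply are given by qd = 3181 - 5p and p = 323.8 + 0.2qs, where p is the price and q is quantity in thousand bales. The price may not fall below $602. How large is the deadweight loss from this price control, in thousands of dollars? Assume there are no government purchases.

74420

Rearranging supply gives qs = 5p - 1619. In a free market, 3181 - 5p = 5p - 1619 gives the equilibrium p* = 480, q* = 781.
The floor of 602 is above the equilibrium price 480, so it binds.
At p = 602: qd = 3181 - 5·602 = 171 and qs = 5·602 - 1619 = 1391.
Quantity traded falls to 171. At q = 171 the demand price is (3181 - 171)/5 = 602 and the supply price is (1619 + 171)/5 = 358.
Deadweight loss = ½ · (602 - 358) · (781 - 171) = ½ · 244 · 610 = 74420.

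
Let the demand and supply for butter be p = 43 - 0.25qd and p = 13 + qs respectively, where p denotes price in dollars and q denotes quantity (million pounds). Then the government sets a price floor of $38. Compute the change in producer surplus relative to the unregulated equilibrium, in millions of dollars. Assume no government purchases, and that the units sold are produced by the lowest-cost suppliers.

Rearranging demand gives qd = 172 - 4p; rearranging supply gives qs = p - 13. Equilibrium: 172 - 4p = p - 13, so 185 = 5p and p* = 37, q* = 24.
The floor of 38 is above the equilibrium price 37, so it binds.
At p = 38: qd = 172 - 4·38 = 20 and qs = 38 - 13 = 25.
Producer surplus without the control is ½ · (37 - 13) · 24 = 288.
With the floor, 20 units are sold at 38. The supply price at q = 20 is 33, so PS = ½ · [(38 - 13) + (38 - 33)] · 20 = 300.
Change in producer surplus = 300 - 288 = 12.

12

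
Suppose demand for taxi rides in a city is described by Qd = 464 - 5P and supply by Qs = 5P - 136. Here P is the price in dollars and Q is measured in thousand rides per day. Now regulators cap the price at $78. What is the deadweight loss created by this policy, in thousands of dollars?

0

Without the control the market clears where 464 - 5P = 5P - 136, i.e. P* = 60 and Q* = 164.
Since 78 is above P* = 60, the ceiling does not bind and the free-market outcome prevails.
Since the control does not bind, no trades are prevented and deadweight loss is zero.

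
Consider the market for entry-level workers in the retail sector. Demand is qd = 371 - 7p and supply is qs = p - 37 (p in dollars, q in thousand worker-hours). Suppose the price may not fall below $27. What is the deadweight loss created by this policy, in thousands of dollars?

Without the control the market clears where 371 - 7p = p - 37, i.e. p* = 51 and q* = 14.
The floor of 27 is below the equilibrium price 51, so it is not binding; the market clears at p* = 51, q* = 14.
Since the control does not bind, no trades are prevented and deadweight loss is zero.

0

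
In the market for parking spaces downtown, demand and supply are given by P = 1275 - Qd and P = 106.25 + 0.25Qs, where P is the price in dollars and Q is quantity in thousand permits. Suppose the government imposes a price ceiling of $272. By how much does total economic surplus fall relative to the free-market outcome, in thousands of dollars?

46240

Rearranging demand gives Qd = 1275 - P; rearranging supply gives Qs = 4P - 425. Without the control the market clears where 1275 - P = 4P - 425, i.e. P* = 340 and Q* = 935.
Because the ceiling (272) lies below the market-clearing price, it is binding.
At P = 272: Qd = 1275 - 272 = 1003 and Qs = 4·272 - 425 = 663.
Quantity traded falls to 663. At Q = 663 the demand price is 1275 - 663 = 612 and the supply price is (425 + 663)/4 = 272.
Deadweight loss = ½ · (612 - 272) · (935 - 663) = ½ · 340 · 272 = 46240.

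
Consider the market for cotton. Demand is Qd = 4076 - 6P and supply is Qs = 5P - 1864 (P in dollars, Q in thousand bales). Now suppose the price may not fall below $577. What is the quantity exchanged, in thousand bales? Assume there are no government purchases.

614

Setting quantity demanded equal to quantity supplied, 4076 - 6P = 5P - 1864, gives P* = 540 and Q* = 836.
The floor of 577 is above the equilibrium price 540, so it binds.
At P = 577: Qd = 4076 - 6·577 = 614 and Qs = 5·577 - 1864 = 1021.
The quantity actually transacted is the short side, demand: 614.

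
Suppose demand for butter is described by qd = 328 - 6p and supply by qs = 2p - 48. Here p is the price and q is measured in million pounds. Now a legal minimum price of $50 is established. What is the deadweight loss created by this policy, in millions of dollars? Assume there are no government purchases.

Setting quantity demanded equal to quantity supplied, 328 - 6p = 2p - 48, gives p* = 47 and q* = 46.
The floor of 50 is above the equilibrium price 47, so it binds.
At p = 50: qd = 328 - 6·50 = 28 and qs = 2·50 - 48 = 52.
Quantity traded falls to 28. At q = 28 the demand price is (328 - 28)/6 = 50 and the supply price is (48 + 28)/2 = 38.
Deadweight loss = ½ · (50 - 38) · (46 - 28) = ½ · 12 · 18 = 108.

108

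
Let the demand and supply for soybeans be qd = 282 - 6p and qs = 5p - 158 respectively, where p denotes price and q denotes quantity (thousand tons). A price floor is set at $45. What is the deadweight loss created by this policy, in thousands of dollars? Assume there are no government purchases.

In a free market, 282 - 6p = 5p - 158 gives the equilibrium p* = 40, q* = 42.
The floor of 45 is above the equilibrium price 40, so it binds.
At p = 45: qd = 282 - 6·45 = 12 and qs = 5·45 - 158 = 67.
Quantity traded falls to 12. At q = 12 the demand price is (282 - 12)/6 = 45 and the supply price is (158 + 12)/5 = 34.
Deadweight loss = ½ · (45 - 34) · (42 - 12) = ½ · 11 · 30 = 165.

165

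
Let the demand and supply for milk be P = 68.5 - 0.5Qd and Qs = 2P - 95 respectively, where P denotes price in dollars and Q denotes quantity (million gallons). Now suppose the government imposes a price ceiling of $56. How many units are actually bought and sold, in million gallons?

17

Rearranging demand gives Qd = 137 - 2P. Equilibrium: 137 - 2P = 2P - 95, so 232 = 4P and P* = 58, Q* = 21.
Because the ceiling (56) lies below the market-clearing price, it is binding.
At P = 56: Qd = 137 - 2·56 = 25 and Qs = 2·56 - 95 = 17.
The quantity actually transacted is the short side, supply: 17.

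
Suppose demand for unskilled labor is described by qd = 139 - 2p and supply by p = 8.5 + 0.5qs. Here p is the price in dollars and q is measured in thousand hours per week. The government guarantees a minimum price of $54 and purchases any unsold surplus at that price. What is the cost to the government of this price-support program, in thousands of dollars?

Rearranging supply gives qs = 2p - 17. Setting quantity demanded equal to quantity supplied, 139 - 2p = 2p - 17, gives p* = 39 and q* = 61.
Because the floor (54) lies above the market-clearing price, it is binding.
At p = 54: qd = 139 - 2·54 = 31 and qs = 2·54 - 17 = 91.
Surplus = qs - qd = 60.
Government expenditure = surplus × support price = 60 × 54 = 3240.

3240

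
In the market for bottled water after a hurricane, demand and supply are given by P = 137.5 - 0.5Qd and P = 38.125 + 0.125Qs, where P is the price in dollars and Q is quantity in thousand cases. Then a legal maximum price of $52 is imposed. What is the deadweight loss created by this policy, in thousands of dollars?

Rearranging demand gives Qd = 275 - 2P; rearranging supply gives Qs = 8P - 305. Without the control the market clears where 275 - 2P = 8P - 305, i.e. P* = 58 and Q* = 159.
Because the ceiling (52) lies below the market-clearing price, it is binding.
At P = 52: Qd = 275 - 2·52 = 171 and Qs = 8·52 - 305 = 111.
Quantity traded falls to 111. At Q = 111 the demand price is (275 - 111)/2 = 82 and the supply price is (305 + 111)/8 = 52.
Deadweight loss = ½ · (82 - 52) · (159 - 111) = ½ · 30 · 48 = 720.

720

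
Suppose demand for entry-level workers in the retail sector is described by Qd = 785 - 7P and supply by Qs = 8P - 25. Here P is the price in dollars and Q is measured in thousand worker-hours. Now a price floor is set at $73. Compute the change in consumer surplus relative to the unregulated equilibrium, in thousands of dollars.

-6469.5

In a free market, 785 - 7P = 8P - 25 gives the equilibrium P* = 54, Q* = 407.
Since 73 > 54, the floor is binding.
At P = 73: Qd = 785 - 7·73 = 274 and Qs = 8·73 - 25 = 559.
Consumer surplus without the control is ½ · (785/7 - 54) · 407 = 165649/14.
With the floor, consumers buy 274 units at 73, so CS = ½ · (785/7 - 73) · 274 = 37538/7.
Change in consumer surplus = 37538/7 - 165649/14 = -6469.5.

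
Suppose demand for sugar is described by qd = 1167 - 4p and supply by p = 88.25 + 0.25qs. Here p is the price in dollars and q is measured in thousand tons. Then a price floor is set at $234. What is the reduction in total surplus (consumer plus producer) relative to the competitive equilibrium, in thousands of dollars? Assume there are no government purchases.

Rearranging supply gives qs = 4p - 353. In a free market, 1167 - 4p = 4p - 353 gives the equilibrium p* = 190, q* = 407.
Since 234 > 190, the floor is binding.
At p = 234: qd = 1167 - 4·234 = 231 and qs = 4·234 - 353 = 583.
Quantity traded falls to 231. At q = 231 the demand price is (1167 - 231)/4 = 234 and the supply price is (353 + 231)/4 = 146.
Deadweight loss = ½ · (234 - 146) · (407 - 231) = ½ · 88 · 176 = 7744.

7744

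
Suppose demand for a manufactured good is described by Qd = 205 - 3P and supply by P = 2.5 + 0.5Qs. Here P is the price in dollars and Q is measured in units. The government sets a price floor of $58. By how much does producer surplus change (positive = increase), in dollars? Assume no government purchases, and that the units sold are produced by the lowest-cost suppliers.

Rearranging supply gives Qs = 2P - 5. Setting quantity demanded equal to quantity supplied, 205 - 3P = 2P - 5, gives P* = 42 and Q* = 79.
Since 58 > 42, the floor is binding.
At P = 58: Qd = 205 - 3·58 = 31 and Qs = 2·58 - 5 = 111.
Producer surplus without the control is ½ · (42 - 2.5) · 79 = 1560.25.
With the floor, 31 units are sold at 58. The supply price at Q = 31 is 18, so PS = ½ · [(58 - 2.5) + (58 - 18)] · 31 = 1480.25.
Change in producer surplus = 1480.25 - 1560.25 = -80.

-80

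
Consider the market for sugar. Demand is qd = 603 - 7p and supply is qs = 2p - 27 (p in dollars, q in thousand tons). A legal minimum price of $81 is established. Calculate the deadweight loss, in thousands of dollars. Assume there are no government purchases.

1905.75

Without the control the market clears where 603 - 7p = 2p - 27, i.e. p* = 70 and q* = 113.
The floor of 81 is above the equilibrium price 70, so it binds.
At p = 81: qd = 603 - 7·81 = 36 and qs = 2·81 - 27 = 135.
Quantity traded falls to 36. At q = 36 the demand price is (603 - 36)/7 = 81 and the supply price is (27 + 36)/2 = 31.5.
Deadweight loss = ½ · (81 - 31.5) · (113 - 36) = ½ · 49.5 · 77 = 1905.75.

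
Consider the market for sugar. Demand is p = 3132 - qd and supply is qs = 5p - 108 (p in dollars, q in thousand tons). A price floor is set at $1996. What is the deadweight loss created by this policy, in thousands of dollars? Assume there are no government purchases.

1271961.6

Rearranging demand gives qd = 3132 - p. Without the control the market clears where 3132 - p = 5p - 108, i.e. p* = 540 and q* = 2592.
Because the floor (1996) lies above the market-clearing price, it is binding.
At p = 1996: qd = 3132 - 1996 = 1136 and qs = 5·1996 - 108 = 9872.
Quantity traded falls to 1136. At q = 1136 the demand price is 3132 - 1136 = 1996 and the supply price is (108 + 1136)/5 = 248.8.
Deadweight loss = ½ · (1996 - 248.8) · (2592 - 1136) = ½ · 1747.2 · 1456 = 1271961.6.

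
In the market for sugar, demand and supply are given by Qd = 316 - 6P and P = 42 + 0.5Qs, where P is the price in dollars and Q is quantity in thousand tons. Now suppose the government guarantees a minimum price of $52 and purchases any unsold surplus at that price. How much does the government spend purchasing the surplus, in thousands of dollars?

832

Rearranging supply gives Qs = 2P - 84. Equilibrium: 316 - 6P = 2P - 84, so 400 = 8P and P* = 50, Q* = 16.
Since 52 > 50, the floor is binding.
At P = 52: Qd = 316 - 6·52 = 4 and Qs = 2·52 - 84 = 20.
Surplus = Qs - Qd = 16.
Government expenditure = surplus × support price = 16 × 52 = 832.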